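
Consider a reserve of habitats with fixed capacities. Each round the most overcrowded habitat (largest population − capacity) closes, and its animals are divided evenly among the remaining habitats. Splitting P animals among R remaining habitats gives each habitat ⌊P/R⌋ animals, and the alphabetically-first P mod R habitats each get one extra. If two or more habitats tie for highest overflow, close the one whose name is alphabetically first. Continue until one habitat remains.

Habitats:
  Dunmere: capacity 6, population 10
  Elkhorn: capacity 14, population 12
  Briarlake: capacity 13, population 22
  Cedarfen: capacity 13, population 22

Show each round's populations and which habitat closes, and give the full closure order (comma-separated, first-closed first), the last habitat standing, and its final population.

Closure order: Briarlake, Cedarfen, Dunmere
Last habitat: Elkhorn with 66 animals

Round 1: Briarlake=22 Cedarfen=22 Dunmere=10 Elkhorn=12 → close Briarlake (overflow 9)
  22÷3 = 7 each, +1 to first 1
Round 2: Cedarfen=30 Dunmere=17 Elkhorn=19 → close Cedarfen (overflow 17)
  30÷2 = 15 each, +1 to first 0
Round 3: Dunmere=32 Elkhorn=34 → close Dunmere (overflow 26)
  32÷1 = 32 each, +1 to first 0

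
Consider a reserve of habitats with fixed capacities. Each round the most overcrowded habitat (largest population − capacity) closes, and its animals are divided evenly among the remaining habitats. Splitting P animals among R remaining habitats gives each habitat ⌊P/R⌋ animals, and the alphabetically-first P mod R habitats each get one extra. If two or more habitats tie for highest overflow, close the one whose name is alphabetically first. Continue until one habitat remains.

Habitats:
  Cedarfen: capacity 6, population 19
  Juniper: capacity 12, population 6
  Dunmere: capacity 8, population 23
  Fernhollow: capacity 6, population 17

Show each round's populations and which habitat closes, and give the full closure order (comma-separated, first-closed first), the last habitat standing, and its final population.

Round 1: Cedarfen=19 Dunmere=23 Fernhollow=17 Juniper=6 → close Dunmere (overflow 15)
  23÷3 = 7 each, +1 to first 2
Round 2: Cedarfen=27 Fernhollow=25 Juniper=13 → close Cedarfen (overflow 21)
  27÷2 = 13 each, +1 to first 1
Round 3: Fernhollow=39 Juniper=26 → close Fernhollow (overflow 33)
  39÷1 = 39 each, +1 to first 0

Closure order: Dunmere, Cedarfen, Fernhollow
Last habitat: Juniper with 65 animals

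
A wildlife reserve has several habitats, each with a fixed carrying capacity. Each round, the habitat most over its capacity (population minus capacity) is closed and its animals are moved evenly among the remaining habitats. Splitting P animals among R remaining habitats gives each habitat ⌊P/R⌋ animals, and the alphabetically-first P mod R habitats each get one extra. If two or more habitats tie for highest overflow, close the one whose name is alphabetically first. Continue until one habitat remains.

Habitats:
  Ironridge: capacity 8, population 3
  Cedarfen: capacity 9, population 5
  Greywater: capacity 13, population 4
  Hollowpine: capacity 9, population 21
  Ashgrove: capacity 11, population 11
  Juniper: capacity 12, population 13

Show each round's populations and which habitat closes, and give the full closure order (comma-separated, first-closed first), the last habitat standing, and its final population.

Closure order: Hollowpine, Ashgrove, Juniper, Cedarfen, Ironridge
Last habitat: Greywater with 57 animals

Round 1: Ashgrove=11 Cedarfen=5 Greywater=4 Hollowpine=21 Ironridge=3 Juniper=13 → close Hollowpine (overflow 12)
  21÷5 = 4 each, +1 to first 1
Round 2: Ashgrove=16 Cedarfen=9 Greywater=8 Ironridge=7 Juniper=17 → close Ashgrove (overflow 5)
  16÷4 = 4 each, +1 to first 0
Round 3: Cedarfen=13 Greywater=12 Ironridge=11 Juniper=21 → close Juniper (overflow 9)
  21÷3 = 7 each, +1 to first 0
Round 4: Cedarfen=20 Greywater=19 Ironridge=18 → close Cedarfen (overflow 11)
  20÷2 = 10 each, +1 to first 0
Round 5: Greywater=29 Ironridge=28 → close Ironridge (overflow 20)
  28÷1 = 28 each, +1 to first 0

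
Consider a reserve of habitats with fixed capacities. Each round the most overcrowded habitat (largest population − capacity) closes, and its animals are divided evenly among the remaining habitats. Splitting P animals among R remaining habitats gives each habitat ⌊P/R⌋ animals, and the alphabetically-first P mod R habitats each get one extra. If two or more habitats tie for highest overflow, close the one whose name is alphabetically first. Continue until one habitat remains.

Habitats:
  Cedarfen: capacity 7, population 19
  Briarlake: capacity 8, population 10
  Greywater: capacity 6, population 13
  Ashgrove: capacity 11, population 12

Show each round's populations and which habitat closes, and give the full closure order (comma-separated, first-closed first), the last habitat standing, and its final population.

Round 1: Ashgrove=12 Briarlake=10 Cedarfen=19 Greywater=13 → close Cedarfen (overflow 12)
  19÷3 = 6 each, +1 to first 1
Round 2: Ashgrove=19 Briarlake=16 Greywater=19 → close Greywater (overflow 13)
  19÷2 = 9 each, +1 to first 1
Round 3: Ashgrove=29 Briarlake=25 → close Ashgrove (overflow 18)
  29÷1 = 29 each, +1 to first 0

Closure order: Cedarfen, Greywater, Ashgrove
Last habitat: Briarlake with 54 animals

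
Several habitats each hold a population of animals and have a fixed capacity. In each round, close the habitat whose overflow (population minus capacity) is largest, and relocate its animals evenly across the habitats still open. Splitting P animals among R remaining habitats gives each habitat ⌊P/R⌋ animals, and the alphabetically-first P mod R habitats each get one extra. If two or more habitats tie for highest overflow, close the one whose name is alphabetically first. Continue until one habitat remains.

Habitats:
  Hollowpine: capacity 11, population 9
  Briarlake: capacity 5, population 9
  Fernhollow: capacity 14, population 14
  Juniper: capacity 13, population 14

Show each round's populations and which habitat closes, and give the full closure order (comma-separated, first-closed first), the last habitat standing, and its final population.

Closure order: Briarlake, Juniper, Fernhollow
Last habitat: Hollowpine with 46 animals

Round 1: Briarlake=9 Fernhollow=14 Hollowpine=9 Juniper=14 → close Briarlake (overflow 4)
  9÷3 = 3 each, +1 to first 0
Round 2: Fernhollow=17 Hollowpine=12 Juniper=17 → close Juniper (overflow 4)
  17÷2 = 8 each, +1 to first 1
Round 3: Fernhollow=26 Hollowpine=20 → close Fernhollow (overflow 12)
  26÷1 = 26 each, +1 to first 0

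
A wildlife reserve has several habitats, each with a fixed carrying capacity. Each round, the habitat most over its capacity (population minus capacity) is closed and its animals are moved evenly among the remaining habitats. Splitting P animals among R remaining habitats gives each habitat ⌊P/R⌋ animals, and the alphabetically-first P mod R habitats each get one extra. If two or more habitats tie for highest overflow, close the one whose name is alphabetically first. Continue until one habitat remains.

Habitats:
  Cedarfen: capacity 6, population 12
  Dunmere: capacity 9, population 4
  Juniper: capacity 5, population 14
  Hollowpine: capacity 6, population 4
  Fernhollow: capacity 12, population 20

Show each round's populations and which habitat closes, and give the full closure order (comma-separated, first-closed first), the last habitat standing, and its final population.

Closure order: Juniper, Fernhollow, Cedarfen, Hollowpine
Last habitat: Dunmere with 54 animals

Round 1: Cedarfen=12 Dunmere=4 Fernhollow=20 Hollowpine=4 Juniper=14 → close Juniper (overflow 9)
  14÷4 = 3 each, +1 to first 2
Round 2: Cedarfen=16 Dunmere=8 Fernhollow=23 Hollowpine=7 → close Fernhollow (overflow 11)
  23÷3 = 7 each, +1 to first 2
Round 3: Cedarfen=24 Dunmere=16 Hollowpine=14 → close Cedarfen (overflow 18)
  24÷2 = 12 each, +1 to first 0
Round 4: Dunmere=28 Hollowpine=26 → close Hollowpine (overflow 20)
  26÷1 = 26 each, +1 to first 0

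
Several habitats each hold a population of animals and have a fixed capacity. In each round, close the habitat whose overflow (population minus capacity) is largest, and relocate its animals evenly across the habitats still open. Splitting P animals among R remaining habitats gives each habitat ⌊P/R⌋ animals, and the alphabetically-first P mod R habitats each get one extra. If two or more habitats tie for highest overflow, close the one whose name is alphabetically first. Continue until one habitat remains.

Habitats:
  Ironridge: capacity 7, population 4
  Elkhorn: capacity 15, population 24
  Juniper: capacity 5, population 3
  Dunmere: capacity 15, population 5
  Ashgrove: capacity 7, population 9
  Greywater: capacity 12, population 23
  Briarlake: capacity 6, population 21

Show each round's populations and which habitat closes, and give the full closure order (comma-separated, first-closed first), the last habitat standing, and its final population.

Closure order: Briarlake, Greywater, Elkhorn, Ashgrove, Juniper, Ironridge
Last habitat: Dunmere with 89 animals

Round 1: Ashgrove=9 Briarlake=21 Dunmere=5 Elkhorn=24 Greywater=23 Ironridge=4 Juniper=3 → close Briarlake (overflow 15)
  21÷6 = 3 each, +1 to first 3
Round 2: Ashgrove=13 Dunmere=9 Elkhorn=28 Greywater=26 Ironridge=7 Juniper=6 → close Greywater (overflow 14)
  26÷5 = 5 each, +1 to first 1
Round 3: Ashgrove=19 Dunmere=14 Elkhorn=33 Ironridge=12 Juniper=11 → close Elkhorn (overflow 18)
  33÷4 = 8 each, +1 to first 1
Round 4: Ashgrove=28 Dunmere=22 Ironridge=20 Juniper=19 → close Ashgrove (overflow 21)
  28÷3 = 9 each, +1 to first 1
Round 5: Dunmere=32 Ironridge=29 Juniper=28 → close Juniper (overflow 23)
  28÷2 = 14 each, +1 to first 0
Round 6: Dunmere=46 Ironridge=43 → close Ironridge (overflow 36)
  43÷1 = 43 each, +1 to first 0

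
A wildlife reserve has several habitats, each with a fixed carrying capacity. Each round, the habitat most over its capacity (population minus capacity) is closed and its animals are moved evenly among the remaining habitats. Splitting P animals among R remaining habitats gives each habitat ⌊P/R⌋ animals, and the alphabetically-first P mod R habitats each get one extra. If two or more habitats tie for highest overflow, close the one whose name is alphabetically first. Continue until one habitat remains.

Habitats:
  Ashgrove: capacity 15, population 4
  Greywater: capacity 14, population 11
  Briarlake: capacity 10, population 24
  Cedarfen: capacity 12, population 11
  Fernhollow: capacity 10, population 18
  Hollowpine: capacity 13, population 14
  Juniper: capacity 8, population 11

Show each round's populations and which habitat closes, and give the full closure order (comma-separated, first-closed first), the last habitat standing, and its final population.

Round 1: Ashgrove=4 Briarlake=24 Cedarfen=11 Fernhollow=18 Greywater=11 Hollowpine=14 Juniper=11 → close Briarlake (overflow 14)
  24÷6 = 4 each, +1 to first 0
Round 2: Ashgrove=8 Cedarfen=15 Fernhollow=22 Greywater=15 Hollowpine=18 Juniper=15 → close Fernhollow (overflow 12)
  22÷5 = 4 each, +1 to first 2
Round 3: Ashgrove=13 Cedarfen=20 Greywater=19 Hollowpine=22 Juniper=19 → close Juniper (overflow 11)
  19÷4 = 4 each, +1 to first 3
Round 4: Ashgrove=18 Cedarfen=25 Greywater=24 Hollowpine=26 → close Cedarfen (overflow 13)
  25÷3 = 8 each, +1 to first 1
Round 5: Ashgrove=27 Greywater=32 Hollowpine=34 → close Hollowpine (overflow 21)
  34÷2 = 17 each, +1 to first 0
Round 6: Ashgrove=44 Greywater=49 → close Greywater (overflow 35)
  49÷1 = 49 each, +1 to first 0

Closure order: Briarlake, Fernhollow, Juniper, Cedarfen, Hollowpine, Greywater
Last habitat: Ashgrove with 93 animals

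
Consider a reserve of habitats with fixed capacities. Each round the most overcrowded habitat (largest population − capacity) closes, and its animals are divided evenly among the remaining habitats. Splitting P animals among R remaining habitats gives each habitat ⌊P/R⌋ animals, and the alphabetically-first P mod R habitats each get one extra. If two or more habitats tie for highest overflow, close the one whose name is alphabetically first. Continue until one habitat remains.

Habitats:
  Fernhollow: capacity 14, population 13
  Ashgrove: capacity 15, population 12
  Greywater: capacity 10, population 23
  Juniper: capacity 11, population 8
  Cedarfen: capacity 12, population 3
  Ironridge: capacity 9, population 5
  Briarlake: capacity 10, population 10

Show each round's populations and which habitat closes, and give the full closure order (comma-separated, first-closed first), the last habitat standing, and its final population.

Closure order: Greywater, Briarlake, Fernhollow, Ashgrove, Ironridge, Juniper
Last habitat: Cedarfen with 74 animals

Round 1: Ashgrove=12 Briarlake=10 Cedarfen=3 Fernhollow=13 Greywater=23 Ironridge=5 Juniper=8 → close Greywater (overflow 13)
  23÷6 = 3 each, +1 to first 5
Round 2: Ashgrove=16 Briarlake=14 Cedarfen=7 Fernhollow=17 Ironridge=9 Juniper=11 → close Briarlake (overflow 4)
  14÷5 = 2 each, +1 to first 4
Round 3: Ashgrove=19 Cedarfen=10 Fernhollow=20 Ironridge=12 Juniper=13 → close Fernhollow (overflow 6)
  20÷4 = 5 each, +1 to first 0
Round 4: Ashgrove=24 Cedarfen=15 Ironridge=17 Juniper=18 → close Ashgrove (overflow 9)
  24÷3 = 8 each, +1 to first 0
Round 5: Cedarfen=23 Ironridge=25 Juniper=26 → close Ironridge (overflow 16)
  25÷2 = 12 each, +1 to first 1
Round 6: Cedarfen=36 Juniper=38 → close Juniper (overflow 27)
  38÷1 = 38 each, +1 to first 0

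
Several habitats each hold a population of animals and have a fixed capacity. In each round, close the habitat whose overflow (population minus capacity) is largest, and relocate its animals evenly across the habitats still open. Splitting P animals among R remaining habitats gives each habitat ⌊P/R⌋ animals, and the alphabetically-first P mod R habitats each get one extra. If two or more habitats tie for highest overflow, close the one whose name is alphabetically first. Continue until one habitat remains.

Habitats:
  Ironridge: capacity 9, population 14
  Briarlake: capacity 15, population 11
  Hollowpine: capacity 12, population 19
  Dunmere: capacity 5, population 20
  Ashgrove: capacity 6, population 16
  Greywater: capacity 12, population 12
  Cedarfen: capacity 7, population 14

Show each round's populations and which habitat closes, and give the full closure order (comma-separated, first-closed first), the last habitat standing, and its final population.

Round 1: Ashgrove=16 Briarlake=11 Cedarfen=14 Dunmere=20 Greywater=12 Hollowpine=19 Ironridge=14 → close Dunmere (overflow 15)
  20÷6 = 3 each, +1 to first 2
Round 2: Ashgrove=20 Briarlake=15 Cedarfen=17 Greywater=15 Hollowpine=22 Ironridge=17 → close Ashgrove (overflow 14)
  20÷5 = 4 each, +1 to first 0
Round 3: Briarlake=19 Cedarfen=21 Greywater=19 Hollowpine=26 Ironridge=21 → close Cedarfen (overflow 14)
  21÷4 = 5 each, +1 to first 1
Round 4: Briarlake=25 Greywater=24 Hollowpine=31 Ironridge=26 → close Hollowpine (overflow 19)
  31÷3 = 10 each, +1 to first 1
Round 5: Briarlake=36 Greywater=34 Ironridge=36 → close Ironridge (overflow 27)
  36÷2 = 18 each, +1 to first 0
Round 6: Briarlake=54 Greywater=52 → close Greywater (overflow 40)
  52÷1 = 52 each, +1 to first 0

Closure order: Dunmere, Ashgrove, Cedarfen, Hollowpine, Ironridge, Greywater
Last habitat: Briarlake with 106 animals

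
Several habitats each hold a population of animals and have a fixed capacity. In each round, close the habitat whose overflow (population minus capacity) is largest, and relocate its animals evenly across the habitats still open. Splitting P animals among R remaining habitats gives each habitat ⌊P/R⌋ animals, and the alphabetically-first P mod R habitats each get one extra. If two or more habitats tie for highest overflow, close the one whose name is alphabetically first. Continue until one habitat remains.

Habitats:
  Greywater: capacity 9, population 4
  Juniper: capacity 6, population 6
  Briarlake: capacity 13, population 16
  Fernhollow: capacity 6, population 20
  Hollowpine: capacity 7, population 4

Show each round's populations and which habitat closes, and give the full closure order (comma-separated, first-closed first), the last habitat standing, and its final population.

Round 1: Briarlake=16 Fernhollow=20 Greywater=4 Hollowpine=4 Juniper=6 → close Fernhollow (overflow 14)
  20÷4 = 5 each, +1 to first 0
Round 2: Briarlake=21 Greywater=9 Hollowpine=9 Juniper=11 → close Briarlake (overflow 8)
  21÷3 = 7 each, +1 to first 0
Round 3: Greywater=16 Hollowpine=16 Juniper=18 → close Juniper (overflow 12)
  18÷2 = 9 each, +1 to first 0
Round 4: Greywater=25 Hollowpine=25 → close Hollowpine (overflow 18)
  25÷1 = 25 each, +1 to first 0

Closure order: Fernhollow, Briarlake, Juniper, Hollowpine
Last habitat: Greywater with 50 animals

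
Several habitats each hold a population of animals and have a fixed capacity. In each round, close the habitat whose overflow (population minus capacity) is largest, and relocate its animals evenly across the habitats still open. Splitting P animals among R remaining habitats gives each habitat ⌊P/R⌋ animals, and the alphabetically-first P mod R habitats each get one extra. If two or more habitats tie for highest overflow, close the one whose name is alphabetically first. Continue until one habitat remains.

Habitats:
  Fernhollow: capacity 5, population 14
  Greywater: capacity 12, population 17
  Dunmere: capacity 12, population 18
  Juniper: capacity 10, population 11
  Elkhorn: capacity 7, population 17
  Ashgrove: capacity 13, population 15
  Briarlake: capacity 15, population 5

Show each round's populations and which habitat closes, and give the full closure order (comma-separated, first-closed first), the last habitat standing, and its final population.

Closure order: Elkhorn, Fernhollow, Dunmere, Greywater, Ashgrove, Juniper
Last habitat: Briarlake with 97 animals

Round 1: Ashgrove=15 Briarlake=5 Dunmere=18 Elkhorn=17 Fernhollow=14 Greywater=17 Juniper=11 → close Elkhorn (overflow 10)
  17÷6 = 2 each, +1 to first 5
Round 2: Ashgrove=18 Briarlake=8 Dunmere=21 Fernhollow=17 Greywater=20 Juniper=13 → close Fernhollow (overflow 12)
  17÷5 = 3 each, +1 to first 2
Round 3: Ashgrove=22 Briarlake=12 Dunmere=24 Greywater=23 Juniper=16 → close Dunmere (overflow 12)
  24÷4 = 6 each, +1 to first 0
Round 4: Ashgrove=28 Briarlake=18 Greywater=29 Juniper=22 → close Greywater (overflow 17)
  29÷3 = 9 each, +1 to first 2
Round 5: Ashgrove=38 Briarlake=28 Juniper=31 → close Ashgrove (overflow 25)
  38÷2 = 19 each, +1 to first 0
Round 6: Briarlake=47 Juniper=50 → close Juniper (overflow 40)
  50÷1 = 50 each, +1 to first 0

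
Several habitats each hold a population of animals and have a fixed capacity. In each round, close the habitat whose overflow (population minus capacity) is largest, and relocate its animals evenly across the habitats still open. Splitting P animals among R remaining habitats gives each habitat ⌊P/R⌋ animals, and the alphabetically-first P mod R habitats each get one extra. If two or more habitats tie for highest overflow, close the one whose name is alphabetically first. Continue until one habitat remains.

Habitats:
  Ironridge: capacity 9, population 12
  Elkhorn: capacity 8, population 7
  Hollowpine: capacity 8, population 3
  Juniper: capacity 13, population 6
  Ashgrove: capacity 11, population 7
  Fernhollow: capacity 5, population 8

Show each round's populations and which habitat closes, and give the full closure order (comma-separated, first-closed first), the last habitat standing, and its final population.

Closure order: Fernhollow, Ironridge, Elkhorn, Ashgrove, Hollowpine
Last habitat: Juniper with 43 animals

Round 1: Ashgrove=7 Elkhorn=7 Fernhollow=8 Hollowpine=3 Ironridge=12 Juniper=6 → close Fernhollow (overflow 3)
  8÷5 = 1 each, +1 to first 3
Round 2: Ashgrove=9 Elkhorn=9 Hollowpine=5 Ironridge=13 Juniper=7 → close Ironridge (overflow 4)
  13÷4 = 3 each, +1 to first 1
Round 3: Ashgrove=13 Elkhorn=12 Hollowpine=8 Juniper=10 → close Elkhorn (overflow 4)
  12÷3 = 4 each, +1 to first 0
Round 4: Ashgrove=17 Hollowpine=12 Juniper=14 → close Ashgrove (overflow 6)
  17÷2 = 8 each, +1 to first 1
Round 5: Hollowpine=21 Juniper=22 → close Hollowpine (overflow 13)
  21÷1 = 21 each, +1 to first 0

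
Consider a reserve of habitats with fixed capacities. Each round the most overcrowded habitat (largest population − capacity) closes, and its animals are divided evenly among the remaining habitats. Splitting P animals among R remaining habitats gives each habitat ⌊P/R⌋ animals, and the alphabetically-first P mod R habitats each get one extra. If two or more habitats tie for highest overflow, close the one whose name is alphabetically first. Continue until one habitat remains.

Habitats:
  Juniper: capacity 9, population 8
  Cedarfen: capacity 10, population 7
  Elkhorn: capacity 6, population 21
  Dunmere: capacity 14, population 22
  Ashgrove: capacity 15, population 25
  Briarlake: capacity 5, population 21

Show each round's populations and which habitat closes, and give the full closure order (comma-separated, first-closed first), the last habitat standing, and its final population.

Closure order: Briarlake, Elkhorn, Ashgrove, Dunmere, Juniper
Last habitat: Cedarfen with 104 animals

Round 1: Ashgrove=25 Briarlake=21 Cedarfen=7 Dunmere=22 Elkhorn=21 Juniper=8 → close Briarlake (overflow 16)
  21÷5 = 4 each, +1 to first 1
Round 2: Ashgrove=30 Cedarfen=11 Dunmere=26 Elkhorn=25 Juniper=12 → close Elkhorn (overflow 19)
  25÷4 = 6 each, +1 to first 1
Round 3: Ashgrove=37 Cedarfen=17 Dunmere=32 Juniper=18 → close Ashgrove (overflow 22)
  37÷3 = 12 each, +1 to first 1
Round 4: Cedarfen=30 Dunmere=44 Juniper=30 → close Dunmere (overflow 30)
  44÷2 = 22 each, +1 to first 0
Round 5: Cedarfen=52 Juniper=52 → close Juniper (overflow 43)
  52÷1 = 52 each, +1 to first 0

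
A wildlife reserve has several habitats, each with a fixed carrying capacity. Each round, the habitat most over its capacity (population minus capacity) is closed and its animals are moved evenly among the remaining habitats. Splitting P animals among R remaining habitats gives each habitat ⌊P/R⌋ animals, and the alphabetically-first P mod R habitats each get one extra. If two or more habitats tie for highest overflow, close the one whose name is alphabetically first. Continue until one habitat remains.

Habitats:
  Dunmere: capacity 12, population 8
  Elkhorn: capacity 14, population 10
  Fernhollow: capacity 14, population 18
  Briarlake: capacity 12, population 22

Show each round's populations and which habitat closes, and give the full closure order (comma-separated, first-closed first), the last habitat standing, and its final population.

Round 1: Briarlake=22 Dunmere=8 Elkhorn=10 Fernhollow=18 → close Briarlake (overflow 10)
  22÷3 = 7 each, +1 to first 1
Round 2: Dunmere=16 Elkhorn=17 Fernhollow=25 → close Fernhollow (overflow 11)
  25÷2 = 12 each, +1 to first 1
Round 3: Dunmere=29 Elkhorn=29 → close Dunmere (overflow 17)
  29÷1 = 29 each, +1 to first 0

Closure order: Briarlake, Fernhollow, Dunmere
Last habitat: Elkhorn with 58 animals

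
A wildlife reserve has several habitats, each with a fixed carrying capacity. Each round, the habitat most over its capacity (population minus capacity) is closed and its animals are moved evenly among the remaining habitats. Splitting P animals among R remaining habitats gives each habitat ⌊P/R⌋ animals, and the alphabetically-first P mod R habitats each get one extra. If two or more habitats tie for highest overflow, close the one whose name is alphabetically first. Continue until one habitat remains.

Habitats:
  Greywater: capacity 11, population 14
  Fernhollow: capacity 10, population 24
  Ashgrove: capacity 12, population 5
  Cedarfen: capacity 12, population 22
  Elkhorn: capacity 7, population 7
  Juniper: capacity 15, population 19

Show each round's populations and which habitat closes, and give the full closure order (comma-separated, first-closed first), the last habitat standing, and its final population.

Closure order: Fernhollow, Cedarfen, Greywater, Juniper, Elkhorn
Last habitat: Ashgrove with 91 animals

Round 1: Ashgrove=5 Cedarfen=22 Elkhorn=7 Fernhollow=24 Greywater=14 Juniper=19 → close Fernhollow (overflow 14)
  24÷5 = 4 each, +1 to first 4
Round 2: Ashgrove=10 Cedarfen=27 Elkhorn=12 Greywater=19 Juniper=23 → close Cedarfen (overflow 15)
  27÷4 = 6 each, +1 to first 3
Round 3: Ashgrove=17 Elkhorn=19 Greywater=26 Juniper=29 → close Greywater (overflow 15)
  26÷3 = 8 each, +1 to first 2
Round 4: Ashgrove=26 Elkhorn=28 Juniper=37 → close Juniper (overflow 22)
  37÷2 = 18 each, +1 to first 1
Round 5: Ashgrove=45 Elkhorn=46 → close Elkhorn (overflow 39)
  46÷1 = 46 each, +1 to first 0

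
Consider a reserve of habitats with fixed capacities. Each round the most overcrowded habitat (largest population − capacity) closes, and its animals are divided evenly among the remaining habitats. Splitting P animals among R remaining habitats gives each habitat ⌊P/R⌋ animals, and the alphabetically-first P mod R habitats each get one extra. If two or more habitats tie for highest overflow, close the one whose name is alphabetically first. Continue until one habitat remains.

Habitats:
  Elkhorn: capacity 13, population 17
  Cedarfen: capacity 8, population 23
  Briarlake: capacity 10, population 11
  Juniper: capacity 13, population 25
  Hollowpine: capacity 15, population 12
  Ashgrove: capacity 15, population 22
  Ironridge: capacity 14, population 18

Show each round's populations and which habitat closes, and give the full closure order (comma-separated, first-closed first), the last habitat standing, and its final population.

Closure order: Cedarfen, Juniper, Ashgrove, Elkhorn, Ironridge, Briarlake
Last habitat: Hollowpine with 128 animals

Round 1: Ashgrove=22 Briarlake=11 Cedarfen=23 Elkhorn=17 Hollowpine=12 Ironridge=18 Juniper=25 → close Cedarfen (overflow 15)
  23÷6 = 3 each, +1 to first 5
Round 2: Ashgrove=26 Briarlake=15 Elkhorn=21 Hollowpine=16 Ironridge=22 Juniper=28 → close Juniper (overflow 15)
  28÷5 = 5 each, +1 to first 3
Round 3: Ashgrove=32 Briarlake=21 Elkhorn=27 Hollowpine=21 Ironridge=27 → close Ashgrove (overflow 17)
  32÷4 = 8 each, +1 to first 0
Round 4: Briarlake=29 Elkhorn=35 Hollowpine=29 Ironridge=35 → close Elkhorn (overflow 22)
  35÷3 = 11 each, +1 to first 2
Round 5: Briarlake=41 Hollowpine=41 Ironridge=46 → close Ironridge (overflow 32)
  46÷2 = 23 each, +1 to first 0
Round 6: Briarlake=64 Hollowpine=64 → close Briarlake (overflow 54)
  64÷1 = 64 each, +1 to first 0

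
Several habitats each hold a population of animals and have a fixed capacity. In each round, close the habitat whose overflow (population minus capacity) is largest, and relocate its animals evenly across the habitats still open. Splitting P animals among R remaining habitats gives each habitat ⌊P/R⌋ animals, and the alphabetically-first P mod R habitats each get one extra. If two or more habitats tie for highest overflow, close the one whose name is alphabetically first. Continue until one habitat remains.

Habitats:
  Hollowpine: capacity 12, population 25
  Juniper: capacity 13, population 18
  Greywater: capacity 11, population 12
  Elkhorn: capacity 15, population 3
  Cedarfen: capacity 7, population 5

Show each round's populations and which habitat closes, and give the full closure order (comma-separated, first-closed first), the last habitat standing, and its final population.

Round 1: Cedarfen=5 Elkhorn=3 Greywater=12 Hollowpine=25 Juniper=18 → close Hollowpine (overflow 13)
  25÷4 = 6 each, +1 to first 1
Round 2: Cedarfen=12 Elkhorn=9 Greywater=18 Juniper=24 → close Juniper (overflow 11)
  24÷3 = 8 each, +1 to first 0
Round 3: Cedarfen=20 Elkhorn=17 Greywater=26 → close Greywater (overflow 15)
  26÷2 = 13 each, +1 to first 0
Round 4: Cedarfen=33 Elkhorn=30 → close Cedarfen (overflow 26)
  33÷1 = 33 each, +1 to first 0

Closure order: Hollowpine, Juniper, Greywater, Cedarfen
Last habitat: Elkhorn with 63 animals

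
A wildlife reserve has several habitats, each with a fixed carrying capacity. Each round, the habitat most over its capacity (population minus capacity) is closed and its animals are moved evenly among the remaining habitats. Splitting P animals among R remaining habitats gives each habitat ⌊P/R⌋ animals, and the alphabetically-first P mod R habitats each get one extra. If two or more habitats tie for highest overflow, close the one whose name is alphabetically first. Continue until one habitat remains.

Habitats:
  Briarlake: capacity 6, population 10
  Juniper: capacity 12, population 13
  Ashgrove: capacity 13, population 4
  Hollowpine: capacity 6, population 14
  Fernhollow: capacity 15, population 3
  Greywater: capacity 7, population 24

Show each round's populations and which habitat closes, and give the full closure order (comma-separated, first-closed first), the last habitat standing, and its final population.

Round 1: Ashgrove=4 Briarlake=10 Fernhollow=3 Greywater=24 Hollowpine=14 Juniper=13 → close Greywater (overflow 17)
  24÷5 = 4 each, +1 to first 4
Round 2: Ashgrove=9 Briarlake=15 Fernhollow=8 Hollowpine=19 Juniper=17 → close Hollowpine (overflow 13)
  19÷4 = 4 each, +1 to first 3
Round 3: Ashgrove=14 Briarlake=20 Fernhollow=13 Juniper=21 → close Briarlake (overflow 14)
  20÷3 = 6 each, +1 to first 2
Round 4: Ashgrove=21 Fernhollow=20 Juniper=27 → close Juniper (overflow 15)
  27÷2 = 13 each, +1 to first 1
Round 5: Ashgrove=35 Fernhollow=33 → close Ashgrove (overflow 22)
  35÷1 = 35 each, +1 to first 0

Closure order: Greywater, Hollowpine, Briarlake, Juniper, Ashgrove
Last habitat: Fernhollow with 68 animals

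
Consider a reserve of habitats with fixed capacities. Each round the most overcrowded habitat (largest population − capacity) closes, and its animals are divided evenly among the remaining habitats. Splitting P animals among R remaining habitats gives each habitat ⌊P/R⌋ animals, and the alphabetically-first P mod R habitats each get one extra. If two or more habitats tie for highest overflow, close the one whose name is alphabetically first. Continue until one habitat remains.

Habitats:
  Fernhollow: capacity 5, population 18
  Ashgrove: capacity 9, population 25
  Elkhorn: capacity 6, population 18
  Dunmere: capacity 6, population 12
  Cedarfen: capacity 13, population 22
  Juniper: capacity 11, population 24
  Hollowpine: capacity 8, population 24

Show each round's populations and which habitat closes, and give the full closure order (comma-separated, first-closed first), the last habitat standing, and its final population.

Round 1: Ashgrove=25 Cedarfen=22 Dunmere=12 Elkhorn=18 Fernhollow=18 Hollowpine=24 Juniper=24 → close Ashgrove (overflow 16)
  25÷6 = 4 each, +1 to first 1
Round 2: Cedarfen=27 Dunmere=16 Elkhorn=22 Fernhollow=22 Hollowpine=28 Juniper=28 → close Hollowpine (overflow 20)
  28÷5 = 5 each, +1 to first 3
Round 3: Cedarfen=33 Dunmere=22 Elkhorn=28 Fernhollow=27 Juniper=33 → close Elkhorn (overflow 22)
  28÷4 = 7 each, +1 to first 0
Round 4: Cedarfen=40 Dunmere=29 Fernhollow=34 Juniper=40 → close Fernhollow (overflow 29)
  34÷3 = 11 each, +1 to first 1
Round 5: Cedarfen=52 Dunmere=40 Juniper=51 → close Juniper (overflow 40)
  51÷2 = 25 each, +1 to first 1
Round 6: Cedarfen=78 Dunmere=65 → close Cedarfen (overflow 65)
  78÷1 = 78 each, +1 to first 0

Closure order: Ashgrove, Hollowpine, Elkhorn, Fernhollow, Juniper, Cedarfen
Last habitat: Dunmere with 143 animals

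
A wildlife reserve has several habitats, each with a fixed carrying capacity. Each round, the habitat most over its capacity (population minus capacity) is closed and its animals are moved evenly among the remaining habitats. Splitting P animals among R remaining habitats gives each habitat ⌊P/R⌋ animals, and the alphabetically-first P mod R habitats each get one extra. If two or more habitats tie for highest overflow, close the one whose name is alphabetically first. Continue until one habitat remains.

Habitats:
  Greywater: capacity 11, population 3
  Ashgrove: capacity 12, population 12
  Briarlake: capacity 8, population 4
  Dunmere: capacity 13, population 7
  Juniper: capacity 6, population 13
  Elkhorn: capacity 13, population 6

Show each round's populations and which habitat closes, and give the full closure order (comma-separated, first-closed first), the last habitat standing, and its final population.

Closure order: Juniper, Ashgrove, Briarlake, Dunmere, Elkhorn
Last habitat: Greywater with 45 animals

Round 1: Ashgrove=12 Briarlake=4 Dunmere=7 Elkhorn=6 Greywater=3 Juniper=13 → close Juniper (overflow 7)
  13÷5 = 2 each, +1 to first 3
Round 2: Ashgrove=15 Briarlake=7 Dunmere=10 Elkhorn=8 Greywater=5 → close Ashgrove (overflow 3)
  15÷4 = 3 each, +1 to first 3
Round 3: Briarlake=11 Dunmere=14 Elkhorn=12 Greywater=8 → close Briarlake (overflow 3)
  11÷3 = 3 each, +1 to first 2
Round 4: Dunmere=18 Elkhorn=16 Greywater=11 → close Dunmere (overflow 5)
  18÷2 = 9 each, +1 to first 0
Round 5: Elkhorn=25 Greywater=20 → close Elkhorn (overflow 12)
  25÷1 = 25 each, +1 to first 0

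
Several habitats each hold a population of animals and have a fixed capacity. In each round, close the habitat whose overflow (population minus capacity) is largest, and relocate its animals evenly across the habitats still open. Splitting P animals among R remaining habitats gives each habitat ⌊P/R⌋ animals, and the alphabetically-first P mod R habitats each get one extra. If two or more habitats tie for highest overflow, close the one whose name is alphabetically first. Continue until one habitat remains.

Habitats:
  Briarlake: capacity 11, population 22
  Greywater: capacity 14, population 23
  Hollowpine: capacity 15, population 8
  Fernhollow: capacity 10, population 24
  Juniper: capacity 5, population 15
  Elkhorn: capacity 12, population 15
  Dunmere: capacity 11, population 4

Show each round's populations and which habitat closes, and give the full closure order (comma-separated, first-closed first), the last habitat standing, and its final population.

Closure order: Fernhollow, Briarlake, Juniper, Greywater, Elkhorn, Dunmere
Last habitat: Hollowpine with 111 animals

Round 1: Briarlake=22 Dunmere=4 Elkhorn=15 Fernhollow=24 Greywater=23 Hollowpine=8 Juniper=15 → close Fernhollow (overflow 14)
  24÷6 = 4 each, +1 to first 0
Round 2: Briarlake=26 Dunmere=8 Elkhorn=19 Greywater=27 Hollowpine=12 Juniper=19 → close Briarlake (overflow 15)
  26÷5 = 5 each, +1 to first 1
Round 3: Dunmere=14 Elkhorn=24 Greywater=32 Hollowpine=17 Juniper=24 → close Juniper (overflow 19)
  24÷4 = 6 each, +1 to first 0
Round 4: Dunmere=20 Elkhorn=30 Greywater=38 Hollowpine=23 → close Greywater (overflow 24)
  38÷3 = 12 each, +1 to first 2
Round 5: Dunmere=33 Elkhorn=43 Hollowpine=35 → close Elkhorn (overflow 31)
  43÷2 = 21 each, +1 to first 1
Round 6: Dunmere=55 Hollowpine=56 → close Dunmere (overflow 44)
  55÷1 = 55 each, +1 to first 0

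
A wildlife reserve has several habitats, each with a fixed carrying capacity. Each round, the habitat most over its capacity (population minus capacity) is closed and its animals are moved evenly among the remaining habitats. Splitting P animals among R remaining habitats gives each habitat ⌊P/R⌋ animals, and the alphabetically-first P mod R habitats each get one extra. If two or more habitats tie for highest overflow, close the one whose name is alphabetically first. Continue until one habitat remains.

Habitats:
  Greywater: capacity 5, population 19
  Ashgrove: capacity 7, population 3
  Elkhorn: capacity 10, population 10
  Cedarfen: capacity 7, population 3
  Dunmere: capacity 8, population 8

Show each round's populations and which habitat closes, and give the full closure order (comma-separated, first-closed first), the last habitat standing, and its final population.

Closure order: Greywater, Dunmere, Elkhorn, Ashgrove
Last habitat: Cedarfen with 43 animals

Round 1: Ashgrove=3 Cedarfen=3 Dunmere=8 Elkhorn=10 Greywater=19 → close Greywater (overflow 14)
  19÷4 = 4 each, +1 to first 3
Round 2: Ashgrove=8 Cedarfen=8 Dunmere=13 Elkhorn=14 → close Dunmere (overflow 5)
  13÷3 = 4 each, +1 to first 1
Round 3: Ashgrove=13 Cedarfen=12 Elkhorn=18 → close Elkhorn (overflow 8)
  18÷2 = 9 each, +1 to first 0
Round 4: Ashgrove=22 Cedarfen=21 → close Ashgrove (overflow 15)
  22÷1 = 22 each, +1 to first 0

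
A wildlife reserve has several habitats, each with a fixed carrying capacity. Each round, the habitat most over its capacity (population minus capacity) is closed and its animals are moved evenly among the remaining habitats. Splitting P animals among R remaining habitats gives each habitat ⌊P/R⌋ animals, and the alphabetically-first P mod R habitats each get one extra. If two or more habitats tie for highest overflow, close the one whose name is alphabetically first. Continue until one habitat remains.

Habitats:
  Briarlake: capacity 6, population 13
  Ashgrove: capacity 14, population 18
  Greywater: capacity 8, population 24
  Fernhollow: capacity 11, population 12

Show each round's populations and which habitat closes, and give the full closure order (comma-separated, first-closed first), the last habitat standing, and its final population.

Round 1: Ashgrove=18 Briarlake=13 Fernhollow=12 Greywater=24 → close Greywater (overflow 16)
  24÷3 = 8 each, +1 to first 0
Round 2: Ashgrove=26 Briarlake=21 Fernhollow=20 → close Briarlake (overflow 15)
  21÷2 = 10 each, +1 to first 1
Round 3: Ashgrove=37 Fernhollow=30 → close Ashgrove (overflow 23)
  37÷1 = 37 each, +1 to first 0

Closure order: Greywater, Briarlake, Ashgrove
Last habitat: Fernhollow with 67 animals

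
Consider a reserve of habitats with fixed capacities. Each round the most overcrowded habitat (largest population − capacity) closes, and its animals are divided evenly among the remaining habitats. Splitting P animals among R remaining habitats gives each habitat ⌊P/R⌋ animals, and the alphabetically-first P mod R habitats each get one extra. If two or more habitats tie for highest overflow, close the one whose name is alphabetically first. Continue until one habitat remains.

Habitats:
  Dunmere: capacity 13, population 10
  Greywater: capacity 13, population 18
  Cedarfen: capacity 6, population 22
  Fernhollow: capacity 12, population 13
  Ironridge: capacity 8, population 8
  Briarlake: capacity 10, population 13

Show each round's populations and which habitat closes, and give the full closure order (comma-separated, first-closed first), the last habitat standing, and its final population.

Closure order: Cedarfen, Greywater, Briarlake, Fernhollow, Ironridge
Last habitat: Dunmere with 84 animals

Round 1: Briarlake=13 Cedarfen=22 Dunmere=10 Fernhollow=13 Greywater=18 Ironridge=8 → close Cedarfen (overflow 16)
  22÷5 = 4 each, +1 to first 2
Round 2: Briarlake=18 Dunmere=15 Fernhollow=17 Greywater=22 Ironridge=12 → close Greywater (overflow 9)
  22÷4 = 5 each, +1 to first 2
Round 3: Briarlake=24 Dunmere=21 Fernhollow=22 Ironridge=17 → close Briarlake (overflow 14)
  24÷3 = 8 each, +1 to first 0
Round 4: Dunmere=29 Fernhollow=30 Ironridge=25 → close Fernhollow (overflow 18)
  30÷2 = 15 each, +1 to first 0
Round 5: Dunmere=44 Ironridge=40 → close Ironridge (overflow 32)
  40÷1 = 40 each, +1 to first 0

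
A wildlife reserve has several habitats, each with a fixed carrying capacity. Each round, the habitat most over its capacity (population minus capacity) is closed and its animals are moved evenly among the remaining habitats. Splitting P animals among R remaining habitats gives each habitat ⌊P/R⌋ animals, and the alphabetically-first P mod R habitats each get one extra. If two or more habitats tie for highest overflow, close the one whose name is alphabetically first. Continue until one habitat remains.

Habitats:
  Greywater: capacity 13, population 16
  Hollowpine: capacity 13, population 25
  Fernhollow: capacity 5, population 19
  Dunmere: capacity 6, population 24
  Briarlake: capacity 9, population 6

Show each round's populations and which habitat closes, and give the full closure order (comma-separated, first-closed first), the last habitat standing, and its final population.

Closure order: Dunmere, Fernhollow, Hollowpine, Greywater
Last habitat: Briarlake with 90 animals

Round 1: Briarlake=6 Dunmere=24 Fernhollow=19 Greywater=16 Hollowpine=25 → close Dunmere (overflow 18)
  24÷4 = 6 each, +1 to first 0
Round 2: Briarlake=12 Fernhollow=25 Greywater=22 Hollowpine=31 → close Fernhollow (overflow 20)
  25÷3 = 8 each, +1 to first 1
Round 3: Briarlake=21 Greywater=30 Hollowpine=39 → close Hollowpine (overflow 26)
  39÷2 = 19 each, +1 to first 1
Round 4: Briarlake=41 Greywater=49 → close Greywater (overflow 36)
  49÷1 = 49 each, +1 to first 0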